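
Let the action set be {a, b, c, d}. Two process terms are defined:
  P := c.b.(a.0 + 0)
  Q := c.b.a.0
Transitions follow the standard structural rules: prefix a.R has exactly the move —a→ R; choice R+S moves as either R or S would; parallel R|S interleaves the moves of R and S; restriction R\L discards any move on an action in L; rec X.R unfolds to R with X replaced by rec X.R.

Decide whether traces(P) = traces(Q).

trace-equivalent

Reachable graph of P (4 states):
  u0 = c.b.(a.0 + 0) ⊢ -c-> u1
  u1 = b.(a.0 + 0) ⊢ -b-> u2
  u2 = a.0 + 0 ⊢ -a-> u3
  u3 = 0 ⊢ (no moves)
Reachable graph of Q (4 states):
  v0 = c.b.a.0 ⊢ -c-> v1
  v1 = b.a.0 ⊢ -b-> v2
  v2 = a.0 ⊢ -a-> v3
  v3 = 0 ⊢ (no moves)
Partition-refinement fixed point:
  B0 = {u0, v0}
  B1 = {u1, v1}
  B2 = {u2, v2}
  B3 = {u3, v3}
u0 ∈ B0, v0 ∈ B0 → same block
Bisimilar ⇒ trace-equivalent.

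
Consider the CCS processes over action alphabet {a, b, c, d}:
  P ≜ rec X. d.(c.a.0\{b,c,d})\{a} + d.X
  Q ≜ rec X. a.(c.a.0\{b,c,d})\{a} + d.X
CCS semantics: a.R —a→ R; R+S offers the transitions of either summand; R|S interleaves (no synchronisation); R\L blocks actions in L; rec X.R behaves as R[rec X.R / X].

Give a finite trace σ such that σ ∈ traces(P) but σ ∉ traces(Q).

dc

LTS(P): 3 reachable states
  u0 = rec X. d.(c.a.0\{b,c,d})\{a} + d.X ⊢ ··d··> u0, ··d··> u1
  u1 = (c.a.0\{b,c,d})\{a} ⊢ ··c··> u2
  u2 = (a.0\{b,c,d})\{a} ⊢ stopped
LTS(Q): 3 reachable states
  v0 = rec X. a.(c.a.0\{b,c,d})\{a} + d.X ⊢ ··a··> v1, ··d··> v0
  v1 = (c.a.0\{b,c,d})\{a} ⊢ ··c··> v2
  v2 = (a.0\{b,c,d})\{a} ⊢ stopped
Executing dc from P (initial set {u0}):
  after d @ step 1: {u0, u1}
  after c @ step 2: {u2}
  P completes σ.
Executing dc from Q (initial set {v0}):
  after d @ step 1: {v0}
  after c @ step 2: ∅ (Q stuck)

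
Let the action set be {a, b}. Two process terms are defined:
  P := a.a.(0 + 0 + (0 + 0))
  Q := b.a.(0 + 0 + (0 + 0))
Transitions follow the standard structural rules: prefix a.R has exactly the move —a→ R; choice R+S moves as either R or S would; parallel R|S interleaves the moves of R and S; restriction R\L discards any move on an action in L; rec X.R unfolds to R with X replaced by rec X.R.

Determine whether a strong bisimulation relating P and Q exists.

NO

Reachable graph of P (3 states):
  s0 = a.a.(0 + 0 + (0 + 0)) has moves -a-> s1
  s1 = a.(0 + 0 + (0 + 0)) has moves -a-> s2
  s2 = 0 + 0 + (0 + 0) has moves ∅
Reachable graph of Q (3 states):
  t0 = b.a.(0 + 0 + (0 + 0)) has moves -b-> t1
  t1 = a.(0 + 0 + (0 + 0)) has moves -a-> t2
  t2 = 0 + 0 + (0 + 0) has moves ∅
Partition-refinement fixed point:
  B0 = {s0}
  B1 = {s1, t1}
  B2 = {s2, t2}
  B3 = {t0}
s0 ∈ B0, t0 ∈ B3 → different blocks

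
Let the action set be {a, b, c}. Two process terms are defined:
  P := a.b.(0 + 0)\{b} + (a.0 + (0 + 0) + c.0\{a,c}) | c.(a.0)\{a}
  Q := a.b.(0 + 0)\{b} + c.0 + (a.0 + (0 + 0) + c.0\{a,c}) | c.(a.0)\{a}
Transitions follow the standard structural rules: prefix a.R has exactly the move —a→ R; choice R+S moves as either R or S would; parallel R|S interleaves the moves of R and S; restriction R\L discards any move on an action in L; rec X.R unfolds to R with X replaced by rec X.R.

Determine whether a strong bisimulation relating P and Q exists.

Reachable graph of P (8 states):
  p0 = a.b.(0 + 0)\{b} + (a.0 + (0 + 0) + c.0\{a,c}) | c.(a.0)\{a} → =a=> p1, =a=> p2, =c=> p3, =c=> p4
  p1 = 0 | c.(a.0)\{a} → =c=> p5
  p2 = b.(0 + 0)\{b} → =b=> p6
  p3 = (a.0 + (0 + 0) + c.0\{a,c}) | (a.0)\{a} → =a=> p5, =c=> p7
  p4 = 0\{a,c} | c.(a.0)\{a} → =c=> p7
  p5 = 0 | (a.0)\{a} → deadlocked
  p6 = (0 + 0)\{b} → deadlocked
  p7 = 0\{a,c} | (a.0)\{a} → deadlocked
Reachable graph of Q (9 states):
  q0 = a.b.(0 + 0)\{b} + c.0 + (a.0 + (0 + 0) + c.0\{a,c}) | c.(a.0)\{a} → =a=> q1, =a=> q2, =c=> q3, =c=> q4, =c=> q5
  q1 = 0 | c.(a.0)\{a} → =c=> q6
  q2 = b.(0 + 0)\{b} → =b=> q7
  q3 = (a.0 + (0 + 0) + c.0\{a,c}) | (a.0)\{a} → =a=> q6, =c=> q8
  q4 = 0 → deadlocked
  q5 = 0\{a,c} | c.(a.0)\{a} → =c=> q8
  q6 = 0 | (a.0)\{a} → deadlocked
  q7 = (0 + 0)\{b} → deadlocked
  q8 = 0\{a,c} | (a.0)\{a} → deadlocked
Coarsest stable partition (strong bisimilarity classes):
  B0 = {p0}
  B1 = {p2, q2}
  B2 = {p5, p6, p7, q4, q6, q7, q8}
  B3 = {p1, p4, q1, q5}
  B4 = {p3, q3}
  B5 = {q0}
p0 ∈ B0, q0 ∈ B5 → different blocks

NO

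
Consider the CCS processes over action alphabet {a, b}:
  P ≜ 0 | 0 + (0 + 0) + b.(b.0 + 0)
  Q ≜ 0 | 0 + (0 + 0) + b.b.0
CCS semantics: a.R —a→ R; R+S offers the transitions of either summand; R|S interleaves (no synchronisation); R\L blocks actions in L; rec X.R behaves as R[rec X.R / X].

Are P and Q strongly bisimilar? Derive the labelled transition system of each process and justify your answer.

bisimilar

LTS(P): 3 reachable states
  m0 = 0 | 0 + (0 + 0) + b.(b.0 + 0) | --b--▸ m1
  m1 = b.0 + 0 | --b--▸ m2
  m2 = 0 | (no moves)
LTS(Q): 3 reachable states
  n0 = 0 | 0 + (0 + 0) + b.b.0 | --b--▸ n1
  n1 = b.0 | --b--▸ n2
  n2 = 0 | (no moves)
Coarsest stable partition (strong bisimilarity classes):
  B0 = {m0, n0}
  B1 = {m1, n1}
  B2 = {m2, n2}
m0 ∈ B0, n0 ∈ B0 → same block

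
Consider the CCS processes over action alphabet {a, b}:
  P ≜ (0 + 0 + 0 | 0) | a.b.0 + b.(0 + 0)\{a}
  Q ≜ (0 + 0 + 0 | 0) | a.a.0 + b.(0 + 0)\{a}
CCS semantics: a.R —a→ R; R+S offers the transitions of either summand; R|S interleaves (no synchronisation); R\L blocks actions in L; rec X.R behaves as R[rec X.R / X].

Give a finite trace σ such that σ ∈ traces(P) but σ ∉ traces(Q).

ab

LTS(P): 4 reachable states
  m0 = (0 + 0 + 0 | 0) | a.b.0 + b.(0 + 0)\{a} → -a-> m1, -b-> m2
  m1 = (0 + 0 + 0 | 0) | b.0 → -b-> m3
  m2 = (0 + 0)\{a} → stopped
  m3 = (0 + 0 + 0 | 0) | 0 → stopped
LTS(Q): 4 reachable states
  n0 = (0 + 0 + 0 | 0) | a.a.0 + b.(0 + 0)\{a} → -a-> n1, -b-> n2
  n1 = (0 + 0 + 0 | 0) | a.0 → -a-> n3
  n2 = (0 + 0)\{a} → stopped
  n3 = (0 + 0 + 0 | 0) | 0 → stopped
Run σ = ⟨ab⟩ on P: start {m0}
  step 1 (a): {m1}
  step 2 (b): {m3}
  ✓ P
Run σ = ⟨ab⟩ on Q: start {n0}
  step 1 (a): {n1}
  step 2 (b): ∅ (Q stuck)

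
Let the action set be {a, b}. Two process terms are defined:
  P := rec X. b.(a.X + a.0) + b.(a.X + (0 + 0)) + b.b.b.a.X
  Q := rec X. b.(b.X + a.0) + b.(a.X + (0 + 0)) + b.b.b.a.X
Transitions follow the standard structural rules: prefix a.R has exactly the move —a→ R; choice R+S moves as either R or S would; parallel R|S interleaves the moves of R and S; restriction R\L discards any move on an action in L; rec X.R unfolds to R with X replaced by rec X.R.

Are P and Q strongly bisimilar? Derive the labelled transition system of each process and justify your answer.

P's transition system — 7 states:
  u0 = rec X. b.(a.X + a.0) + b.(a.X + (0 + 0)) + b.b.b.a.X | —b→ u1, —b→ u2, —b→ u3
  u1 = a.(rec X. b.(a.X + a.0) + b.(a.X + (0 + 0)) + b.b.b.a.X) + (0 + 0) | —a→ u0
  u2 = a.(rec X. b.(a.X + a.0) + b.(a.X + (0 + 0)) + b.b.b.a.X) + a.0 | —a→ u0, —a→ u4
  u3 = b.b.a.(rec X. b.(a.X + a.0) + b.(a.X + (0 + 0)) + b.b.b.a.X) | —b→ u5
  u4 = 0 | deadlocked
  u5 = b.a.(rec X. b.(a.X + a.0) + b.(a.X + (0 + 0)) + b.b.b.a.X) | —b→ u6
  u6 = a.(rec X. b.(a.X + a.0) + b.(a.X + (0 + 0)) + b.b.b.a.X) | —a→ u0
Q's transition system — 7 states:
  v0 = rec X. b.(b.X + a.0) + b.(a.X + (0 + 0)) + b.b.b.a.X | —b→ v1, —b→ v2, —b→ v3
  v1 = a.(rec X. b.(b.X + a.0) + b.(a.X + (0 + 0)) + b.b.b.a.X) + (0 + 0) | —a→ v0
  v2 = b.(rec X. b.(b.X + a.0) + b.(a.X + (0 + 0)) + b.b.b.a.X) + a.0 | —a→ v4, —b→ v0
  v3 = b.b.a.(rec X. b.(b.X + a.0) + b.(a.X + (0 + 0)) + b.b.b.a.X) | —b→ v5
  v4 = 0 | deadlocked
  v5 = b.a.(rec X. b.(b.X + a.0) + b.(a.X + (0 + 0)) + b.b.b.a.X) | —b→ v6
  v6 = a.(rec X. b.(b.X + a.0) + b.(a.X + (0 + 0)) + b.b.b.a.X) | —a→ v0
Partition-refinement fixed point:
  B0 = {u0}
  B1 = {u1, u6}
  B2 = {u2}
  B3 = {u4, v4}
  B4 = {u3}
  B5 = {u5}
  B6 = {v0}
  B7 = {v1, v6}
  B8 = {v2}
  B9 = {v3}
  B10 = {v5}
u0 ∈ B0, v0 ∈ B6 → different blocks

not bisimilar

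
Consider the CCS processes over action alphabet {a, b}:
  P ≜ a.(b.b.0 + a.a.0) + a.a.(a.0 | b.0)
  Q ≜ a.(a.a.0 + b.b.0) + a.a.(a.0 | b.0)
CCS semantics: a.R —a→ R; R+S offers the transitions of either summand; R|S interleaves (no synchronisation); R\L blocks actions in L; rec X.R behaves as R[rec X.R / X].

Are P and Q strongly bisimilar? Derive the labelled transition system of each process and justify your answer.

P's transition system — 10 states:
  p0 = a.(b.b.0 + a.a.0) + a.a.(a.0 | b.0) :: —a→ p1, —a→ p2
  p1 = a.(a.0 | b.0) :: —a→ p3
  p2 = b.b.0 + a.a.0 :: —a→ p4, —b→ p5
  p3 = a.0 | b.0 :: —a→ p6, —b→ p7
  p4 = a.0 :: —a→ p8
  p5 = b.0 :: —b→ p8
  p6 = 0 | b.0 :: —b→ p9
  p7 = a.0 | 0 :: —a→ p9
  p8 = 0 :: ·
  p9 = 0 | 0 :: ·
Q's transition system — 10 states:
  q0 = a.(a.a.0 + b.b.0) + a.a.(a.0 | b.0) :: —a→ q1, —a→ q2
  q1 = a.(a.0 | b.0) :: —a→ q3
  q2 = a.a.0 + b.b.0 :: —a→ q4, —b→ q5
  q3 = a.0 | b.0 :: —a→ q6, —b→ q7
  q4 = a.0 :: —a→ q8
  q5 = b.0 :: —b→ q8
  q6 = 0 | b.0 :: —b→ q9
  q7 = a.0 | 0 :: —a→ q9
  q8 = 0 :: ·
  q9 = 0 | 0 :: ·
Partition-refinement fixed point:
  B0 = {p0, q0}
  B1 = {p2, q2}
  B2 = {p5, p6, q5, q6}
  B3 = {p8, p9, q8, q9}
  B4 = {p4, p7, q4, q7}
  B5 = {p1, q1}
  B6 = {p3, q3}
p0 ∈ B0, q0 ∈ B0 → same block

YES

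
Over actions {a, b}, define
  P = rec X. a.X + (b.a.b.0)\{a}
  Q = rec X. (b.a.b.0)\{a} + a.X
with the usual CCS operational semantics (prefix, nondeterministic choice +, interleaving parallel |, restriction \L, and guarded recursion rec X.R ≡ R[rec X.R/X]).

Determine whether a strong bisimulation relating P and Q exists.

YES

P's transition system — 2 states:
  m0 = rec X. a.X + (b.a.b.0)\{a} | ··a··> m0, ··b··> m1
  m1 = (a.b.0)\{a} | deadlocked
Q's transition system — 2 states:
  n0 = rec X. (b.a.b.0)\{a} + a.X | ··a··> n0, ··b··> n1
  n1 = (a.b.0)\{a} | deadlocked
Bisimilarity quotient blocks:
  B0 = {m0, n0}
  B1 = {m1, n1}
m0 ∈ B0, n0 ∈ B0 → same block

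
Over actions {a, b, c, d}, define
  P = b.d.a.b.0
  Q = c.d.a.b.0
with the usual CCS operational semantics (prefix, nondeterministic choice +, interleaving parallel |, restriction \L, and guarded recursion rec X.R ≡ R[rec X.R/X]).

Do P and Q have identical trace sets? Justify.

NO — witness ⟨b⟩

P's transition system — 5 states:
  p0 = b.d.a.b.0 ⊢ —b→ p1
  p1 = d.a.b.0 ⊢ —d→ p2
  p2 = a.b.0 ⊢ —a→ p3
  p3 = b.0 ⊢ —b→ p4
  p4 = 0 ⊢ stopped
Q's transition system — 5 states:
  q0 = c.d.a.b.0 ⊢ —c→ q1
  q1 = d.a.b.0 ⊢ —d→ q2
  q2 = a.b.0 ⊢ —a→ q3
  q3 = b.0 ⊢ —b→ q4
  q4 = 0 ⊢ stopped
Trace ⟨b⟩ through P, begin at {p0}:
  [1] b ⇒ {p1}
  P completes σ.
Trace ⟨b⟩ through Q, begin at {q0}:
  [1] b ⇒ no successor for Q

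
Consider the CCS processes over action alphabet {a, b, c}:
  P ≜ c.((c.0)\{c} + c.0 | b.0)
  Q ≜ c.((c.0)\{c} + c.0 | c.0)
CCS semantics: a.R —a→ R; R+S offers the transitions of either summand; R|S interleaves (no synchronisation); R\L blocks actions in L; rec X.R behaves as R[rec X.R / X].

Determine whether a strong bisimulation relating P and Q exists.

not bisimilar

Reachable graph of P (5 states):
  p0 = c.((c.0)\{c} + c.0 | b.0) :: -c-> p1
  p1 = (c.0)\{c} + c.0 | b.0 :: -b-> p2, -c-> p3
  p2 = c.0 | 0 :: -c-> p4
  p3 = 0 | b.0 :: -b-> p4
  p4 = 0 | 0 :: ·
Reachable graph of Q (5 states):
  q0 = c.((c.0)\{c} + c.0 | c.0) :: -c-> q1
  q1 = (c.0)\{c} + c.0 | c.0 :: -c-> q2, -c-> q3
  q2 = 0 | c.0 :: -c-> q4
  q3 = c.0 | 0 :: -c-> q4
  q4 = 0 | 0 :: ·
Partition-refinement fixed point:
  B0 = {p0}
  B1 = {p1}
  B2 = {p3}
  B3 = {p4, q4}
  B4 = {p2, q2, q3}
  B5 = {q0}
  B6 = {q1}
p0 ∈ B0, q0 ∈ B5 → different blocks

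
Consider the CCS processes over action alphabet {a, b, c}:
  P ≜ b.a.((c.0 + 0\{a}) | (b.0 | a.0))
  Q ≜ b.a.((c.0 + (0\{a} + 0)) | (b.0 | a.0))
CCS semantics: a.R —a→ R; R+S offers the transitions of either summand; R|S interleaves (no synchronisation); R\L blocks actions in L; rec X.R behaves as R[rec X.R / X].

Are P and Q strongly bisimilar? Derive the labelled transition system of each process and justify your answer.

bisimilar

Reachable graph of P (10 states):
  s0 = b.a.((c.0 + 0\{a}) | (b.0 | a.0)) :: -b-> s1
  s1 = a.((c.0 + 0\{a}) | (b.0 | a.0)) :: -a-> s2
  s2 = (c.0 + 0\{a}) | (b.0 | a.0) :: -a-> s3, -b-> s4, -c-> s5
  s3 = (c.0 + 0\{a}) | (b.0 | 0) :: -b-> s6, -c-> s7
  s4 = (c.0 + 0\{a}) | (0 | a.0) :: -a-> s6, -c-> s8
  s5 = 0 | (b.0 | a.0) :: -a-> s7, -b-> s8
  s6 = (c.0 + 0\{a}) | (0 | 0) :: -c-> s9
  s7 = 0 | (b.0 | 0) :: -b-> s9
  s8 = 0 | (0 | a.0) :: -a-> s9
  s9 = 0 | (0 | 0) :: stopped
Reachable graph of Q (10 states):
  t0 = b.a.((c.0 + (0\{a} + 0)) | (b.0 | a.0)) :: -b-> t1
  t1 = a.((c.0 + (0\{a} + 0)) | (b.0 | a.0)) :: -a-> t2
  t2 = (c.0 + (0\{a} + 0)) | (b.0 | a.0) :: -a-> t3, -b-> t4, -c-> t5
  t3 = (c.0 + (0\{a} + 0)) | (b.0 | 0) :: -b-> t6, -c-> t7
  t4 = (c.0 + (0\{a} + 0)) | (0 | a.0) :: -a-> t6, -c-> t8
  t5 = 0 | (b.0 | a.0) :: -a-> t7, -b-> t8
  t6 = (c.0 + (0\{a} + 0)) | (0 | 0) :: -c-> t9
  t7 = 0 | (b.0 | 0) :: -b-> t9
  t8 = 0 | (0 | a.0) :: -a-> t9
  t9 = 0 | (0 | 0) :: stopped
Bisimilarity quotient blocks:
  B0 = {s0, t0}
  B1 = {s1, t1}
  B2 = {s2, t2}
  B3 = {s3, t3}
  B4 = {s7, t7}
  B5 = {s9, t9}
  B6 = {s6, t6}
  B7 = {s5, t5}
  B8 = {s8, t8}
  B9 = {s4, t4}
s0 ∈ B0, t0 ∈ B0 → same block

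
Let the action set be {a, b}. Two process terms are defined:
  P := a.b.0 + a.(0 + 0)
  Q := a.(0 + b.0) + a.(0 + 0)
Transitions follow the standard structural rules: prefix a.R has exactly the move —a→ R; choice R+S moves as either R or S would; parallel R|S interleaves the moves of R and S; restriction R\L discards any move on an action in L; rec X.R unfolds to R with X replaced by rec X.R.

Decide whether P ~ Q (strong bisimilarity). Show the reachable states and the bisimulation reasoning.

P's transition system — 4 states:
  s0 = a.b.0 + a.(0 + 0) | =a=> s1, =a=> s2
  s1 = 0 + 0 | (no moves)
  s2 = b.0 | =b=> s3
  s3 = 0 | (no moves)
Q's transition system — 4 states:
  t0 = a.(0 + b.0) + a.(0 + 0) | =a=> t1, =a=> t2
  t1 = 0 + 0 | (no moves)
  t2 = 0 + b.0 | =b=> t3
  t3 = 0 | (no moves)
Coarsest stable partition (strong bisimilarity classes):
  B0 = {s0, t0}
  B1 = {s1, s3, t1, t3}
  B2 = {s2, t2}
s0 ∈ B0, t0 ∈ B0 → same block

YES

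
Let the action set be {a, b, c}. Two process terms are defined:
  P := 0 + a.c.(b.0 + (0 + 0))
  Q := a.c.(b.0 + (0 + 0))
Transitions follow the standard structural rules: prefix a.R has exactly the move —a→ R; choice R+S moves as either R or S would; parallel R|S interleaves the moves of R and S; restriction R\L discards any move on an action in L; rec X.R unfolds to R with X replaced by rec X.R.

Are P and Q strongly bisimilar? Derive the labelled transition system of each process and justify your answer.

P ~ Q

P's transition system — 4 states:
  s0 = 0 + a.c.(b.0 + (0 + 0)) → =a=> s1
  s1 = c.(b.0 + (0 + 0)) → =c=> s2
  s2 = b.0 + (0 + 0) → =b=> s3
  s3 = 0 → stopped
Q's transition system — 4 states:
  t0 = a.c.(b.0 + (0 + 0)) → =a=> t1
  t1 = c.(b.0 + (0 + 0)) → =c=> t2
  t2 = b.0 + (0 + 0) → =b=> t3
  t3 = 0 → stopped
Bisimilarity quotient blocks:
  B0 = {s0, t0}
  B1 = {s1, t1}
  B2 = {s2, t2}
  B3 = {s3, t3}
s0 ∈ B0, t0 ∈ B0 → same block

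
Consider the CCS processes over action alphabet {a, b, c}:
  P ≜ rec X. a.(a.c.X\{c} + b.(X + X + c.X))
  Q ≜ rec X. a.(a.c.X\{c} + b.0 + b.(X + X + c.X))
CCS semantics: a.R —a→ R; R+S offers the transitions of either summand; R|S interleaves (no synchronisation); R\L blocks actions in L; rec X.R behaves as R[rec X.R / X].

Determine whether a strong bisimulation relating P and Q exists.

P's transition system — 8 states:
  p0 = rec X. a.(a.c.X\{c} + b.(X + X + c.X)) :: --a--▸ p1
  p1 = a.c.(rec X. a.(a.c.X\{c} + b.(X + X + c.X)))\{c} + b.((rec X. a.(a.c.X\{c} + b.(X + X + c.X))) + (rec X. a.(a.c.X\{c} + b.(X + X + c.X))) + c.(rec X. a.(a.c.X\{c} + b.(X + X + c.X)))) :: --a--▸ p2, --b--▸ p3
  p2 = c.(rec X. a.(a.c.X\{c} + b.(X + X + c.X)))\{c} :: --c--▸ p4
  p3 = (rec X. a.(a.c.X\{c} + b.(X + X + c.X))) + (rec X. a.(a.c.X\{c} + b.(X + X + c.X))) + c.(rec X. a.(a.c.X\{c} + b.(X + X + c.X))) :: --a--▸ p1, --c--▸ p0
  p4 = (rec X. a.(a.c.X\{c} + b.(X + X + c.X)))\{c} :: --a--▸ p5
  p5 = (a.c.(rec X. a.(a.c.X\{c} + b.(X + X + c.X)))\{c} + b.((rec X. a.(a.c.X\{c} + b.(X + X + c.X))) + (rec X. a.(a.c.X\{c} + b.(X + X + c.X))) + c.(rec X. a.(a.c.X\{c} + b.(X + X + c.X)))))\{c} :: --a--▸ p6, --b--▸ p7
  p6 = (c.(rec X. a.(a.c.X\{c} + b.(X + X + c.X)))\{c})\{c} :: stopped
  p7 = ((rec X. a.(a.c.X\{c} + b.(X + X + c.X))) + (rec X. a.(a.c.X\{c} + b.(X + X + c.X))) + c.(rec X. a.(a.c.X\{c} + b.(X + X + c.X))))\{c} :: --a--▸ p5
Q's transition system — 10 states:
  q0 = rec X. a.(a.c.X\{c} + b.0 + b.(X + X + c.X)) :: --a--▸ q1
  q1 = a.c.(rec X. a.(a.c.X\{c} + b.0 + b.(X + X + c.X)))\{c} + b.0 + b.((rec X. a.(a.c.X\{c} + b.0 + b.(X + X + c.X))) + (rec X. a.(a.c.X\{c} + b.0 + b.(X + X + c.X))) + c.(rec X. a.(a.c.X\{c} + b.0 + b.(X + X + c.X)))) :: --a--▸ q2, --b--▸ q3, --b--▸ q4
  q2 = c.(rec X. a.(a.c.X\{c} + b.0 + b.(X + X + c.X)))\{c} :: --c--▸ q5
  q3 = (rec X. a.(a.c.X\{c} + b.0 + b.(X + X + c.X))) + (rec X. a.(a.c.X\{c} + b.0 + b.(X + X + c.X))) + c.(rec X. a.(a.c.X\{c} + b.0 + b.(X + X + c.X))) :: --a--▸ q1, --c--▸ q0
  q4 = 0 :: stopped
  q5 = (rec X. a.(a.c.X\{c} + b.0 + b.(X + X + c.X)))\{c} :: --a--▸ q6
  q6 = (a.c.(rec X. a.(a.c.X\{c} + b.0 + b.(X + X + c.X)))\{c} + b.0 + b.((rec X. a.(a.c.X\{c} + b.0 + b.(X + X + c.X))) + (rec X. a.(a.c.X\{c} + b.0 + b.(X + X + c.X))) + c.(rec X. a.(a.c.X\{c} + b.0 + b.(X + X + c.X)))))\{c} :: --a--▸ q7, --b--▸ q8, --b--▸ q9
  q7 = (c.(rec X. a.(a.c.X\{c} + b.0 + b.(X + X + c.X)))\{c})\{c} :: stopped
  q8 = ((rec X. a.(a.c.X\{c} + b.0 + b.(X + X + c.X))) + (rec X. a.(a.c.X\{c} + b.0 + b.(X + X + c.X))) + c.(rec X. a.(a.c.X\{c} + b.0 + b.(X + X + c.X))))\{c} :: --a--▸ q6
  q9 = 0\{c} :: stopped
Coarsest stable partition (strong bisimilarity classes):
  B0 = {p0}
  B1 = {p1}
  B2 = {p3}
  B3 = {p2}
  B4 = {p4, p7}
  B5 = {p5}
  B6 = {p6, q4, q7, q9}
  B7 = {q0}
  B8 = {q1}
  B9 = {q3}
  B10 = {q2}
  B11 = {q5, q8}
  B12 = {q6}
p0 ∈ B0, q0 ∈ B7 → different blocks

not bisimilar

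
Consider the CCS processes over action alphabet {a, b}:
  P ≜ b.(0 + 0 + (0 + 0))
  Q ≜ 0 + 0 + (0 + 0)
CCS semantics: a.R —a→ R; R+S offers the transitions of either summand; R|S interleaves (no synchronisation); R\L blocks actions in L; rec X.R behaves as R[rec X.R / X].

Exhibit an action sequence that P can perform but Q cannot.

LTS(P): 2 reachable states
  p0 = b.(0 + 0 + (0 + 0)) :: =b=> p1
  p1 = 0 + 0 + (0 + 0) :: ·
LTS(Q): 1 reachable states
  q0 = 0 + 0 + (0 + 0) :: ·
Trace ⟨b⟩ through P, begin at {p0}:
  [1] b ⇒ {p1}
  P completes σ.
Trace ⟨b⟩ through Q, begin at {q0}:
  [1] b ⇒ ∅ (Q stuck)

b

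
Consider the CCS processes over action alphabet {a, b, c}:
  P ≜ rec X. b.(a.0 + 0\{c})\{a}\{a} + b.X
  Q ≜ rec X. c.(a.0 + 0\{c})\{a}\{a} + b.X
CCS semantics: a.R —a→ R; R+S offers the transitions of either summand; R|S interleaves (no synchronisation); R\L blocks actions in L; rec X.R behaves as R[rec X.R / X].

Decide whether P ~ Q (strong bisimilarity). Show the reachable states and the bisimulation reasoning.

LTS(P): 2 reachable states
  s0 = rec X. b.(a.0 + 0\{c})\{a}\{a} + b.X has moves =b=> s0, =b=> s1
  s1 = (a.0 + 0\{c})\{a}\{a} has moves ∅
LTS(Q): 2 reachable states
  t0 = rec X. c.(a.0 + 0\{c})\{a}\{a} + b.X has moves =b=> t0, =c=> t1
  t1 = (a.0 + 0\{c})\{a}\{a} has moves ∅
Partition-refinement fixed point:
  B0 = {s0}
  B1 = {s1, t1}
  B2 = {t0}
s0 ∈ B0, t0 ∈ B2 → different blocks

NO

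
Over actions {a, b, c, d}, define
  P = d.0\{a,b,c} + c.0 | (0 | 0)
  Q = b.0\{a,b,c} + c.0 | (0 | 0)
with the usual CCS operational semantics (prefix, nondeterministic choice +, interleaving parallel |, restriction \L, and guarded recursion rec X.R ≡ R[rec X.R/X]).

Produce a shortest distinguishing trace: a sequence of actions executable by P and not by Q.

LTS(P): 3 reachable states
  m0 = d.0\{a,b,c} + c.0 | (0 | 0) ⊢ =c=> m1, =d=> m2
  m1 = 0 | (0 | 0) ⊢ deadlocked
  m2 = 0\{a,b,c} ⊢ deadlocked
LTS(Q): 3 reachable states
  n0 = b.0\{a,b,c} + c.0 | (0 | 0) ⊢ =b=> n1, =c=> n2
  n1 = 0\{a,b,c} ⊢ deadlocked
  n2 = 0 | (0 | 0) ⊢ deadlocked
Executing d from P (initial set {m0}):
  after d @ step 1: {m2}
  ✓ P
Executing d from Q (initial set {n0}):
  after d @ step 1: ∅ (Q stuck)

d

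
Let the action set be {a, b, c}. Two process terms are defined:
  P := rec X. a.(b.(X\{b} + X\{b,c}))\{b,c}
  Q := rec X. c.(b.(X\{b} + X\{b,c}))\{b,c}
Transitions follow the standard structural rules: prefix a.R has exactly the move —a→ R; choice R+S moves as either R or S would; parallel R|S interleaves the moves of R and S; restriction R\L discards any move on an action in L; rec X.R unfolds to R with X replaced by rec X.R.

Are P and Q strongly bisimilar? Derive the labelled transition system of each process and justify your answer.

not bisimilar

P's transition system — 2 states:
  u0 = rec X. a.(b.(X\{b} + X\{b,c}))\{b,c} :: ··a··> u1
  u1 = (b.((rec X. a.(b.(X\{b} + X\{b,c}))\{b,c})\{b} + (rec X. a.(b.(X\{b} + X\{b,c}))\{b,c})\{b,c}))\{b,c} :: stopped
Q's transition system — 2 states:
  v0 = rec X. c.(b.(X\{b} + X\{b,c}))\{b,c} :: ··c··> v1
  v1 = (b.((rec X. c.(b.(X\{b} + X\{b,c}))\{b,c})\{b} + (rec X. c.(b.(X\{b} + X\{b,c}))\{b,c})\{b,c}))\{b,c} :: stopped
Bisimilarity quotient blocks:
  B0 = {u0}
  B1 = {u1, v1}
  B2 = {v0}
u0 ∈ B0, v0 ∈ B2 → different blocks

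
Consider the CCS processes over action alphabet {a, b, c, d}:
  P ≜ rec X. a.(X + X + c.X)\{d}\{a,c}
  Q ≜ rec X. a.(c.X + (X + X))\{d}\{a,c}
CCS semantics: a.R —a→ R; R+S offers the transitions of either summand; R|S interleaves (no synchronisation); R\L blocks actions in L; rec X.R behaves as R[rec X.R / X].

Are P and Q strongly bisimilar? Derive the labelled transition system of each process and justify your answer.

P's transition system — 2 states:
  m0 = rec X. a.(X + X + c.X)\{d}\{a,c} ⊢ ··a··> m1
  m1 = ((rec X. a.(X + X + c.X)\{d}\{a,c}) + (rec X. a.(X + X + c.X)\{d}\{a,c}) + c.(rec X. a.(X + X + c.X)\{d}\{a,c}))\{d}\{a,c} ⊢ deadlocked
Q's transition system — 2 states:
  n0 = rec X. a.(c.X + (X + X))\{d}\{a,c} ⊢ ··a··> n1
  n1 = (c.(rec X. a.(c.X + (X + X))\{d}\{a,c}) + ((rec X. a.(c.X + (X + X))\{d}\{a,c}) + (rec X. a.(c.X + (X + X))\{d}\{a,c})))\{d}\{a,c} ⊢ deadlocked
Coarsest stable partition (strong bisimilarity classes):
  B0 = {m0, n0}
  B1 = {m1, n1}
m0 ∈ B0, n0 ∈ B0 → same block

bisimilar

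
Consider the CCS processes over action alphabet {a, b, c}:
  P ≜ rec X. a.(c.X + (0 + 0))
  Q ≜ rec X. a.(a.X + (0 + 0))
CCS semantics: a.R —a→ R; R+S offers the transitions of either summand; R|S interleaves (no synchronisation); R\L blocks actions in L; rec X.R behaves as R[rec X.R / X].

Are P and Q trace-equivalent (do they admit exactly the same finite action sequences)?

NO — witness ⟨ac⟩

LTS(P): 2 reachable states
  s0 = rec X. a.(c.X + (0 + 0)) :: ··a··> s1
  s1 = c.(rec X. a.(c.X + (0 + 0))) + (0 + 0) :: ··c··> s0
LTS(Q): 2 reachable states
  t0 = rec X. a.(a.X + (0 + 0)) :: ··a··> t1
  t1 = a.(rec X. a.(a.X + (0 + 0))) + (0 + 0) :: ··a··> t0
Trace ⟨ac⟩ through P, begin at {s0}:
  step 1 (a): {s1}
  step 2 (c): {s0}
  — P admits the full trace.
Trace ⟨ac⟩ through Q, begin at {t0}:
  step 1 (a): {t1}
  step 2 (c): no successor for Q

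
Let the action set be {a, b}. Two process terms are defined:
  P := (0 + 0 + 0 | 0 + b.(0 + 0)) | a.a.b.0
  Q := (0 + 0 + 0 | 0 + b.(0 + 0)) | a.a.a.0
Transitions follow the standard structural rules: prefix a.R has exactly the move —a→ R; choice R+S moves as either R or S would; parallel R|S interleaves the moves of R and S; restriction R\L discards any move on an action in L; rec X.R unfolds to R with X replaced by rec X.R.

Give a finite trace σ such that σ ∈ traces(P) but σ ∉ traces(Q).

aabb

Reachable graph of P (8 states):
  p0 = (0 + 0 + 0 | 0 + b.(0 + 0)) | a.a.b.0 has moves -a-> p1, -b-> p2
  p1 = (0 + 0 + 0 | 0 + b.(0 + 0)) | a.b.0 has moves -a-> p3, -b-> p4
  p2 = (0 + 0) | a.a.b.0 has moves -a-> p4
  p3 = (0 + 0 + 0 | 0 + b.(0 + 0)) | b.0 has moves -b-> p5, -b-> p6
  p4 = (0 + 0) | a.b.0 has moves -a-> p6
  p5 = (0 + 0 + 0 | 0 + b.(0 + 0)) | 0 has moves -b-> p7
  p6 = (0 + 0) | b.0 has moves -b-> p7
  p7 = (0 + 0) | 0 has moves stopped
Reachable graph of Q (8 states):
  q0 = (0 + 0 + 0 | 0 + b.(0 + 0)) | a.a.a.0 has moves -a-> q1, -b-> q2
  q1 = (0 + 0 + 0 | 0 + b.(0 + 0)) | a.a.0 has moves -a-> q3, -b-> q4
  q2 = (0 + 0) | a.a.a.0 has moves -a-> q4
  q3 = (0 + 0 + 0 | 0 + b.(0 + 0)) | a.0 has moves -a-> q5, -b-> q6
  q4 = (0 + 0) | a.a.0 has moves -a-> q6
  q5 = (0 + 0 + 0 | 0 + b.(0 + 0)) | 0 has moves -b-> q7
  q6 = (0 + 0) | a.0 has moves -a-> q7
  q7 = (0 + 0) | 0 has moves stopped
Run σ = ⟨aabb⟩ on P: start {p0}
  step 1 (a): {p1}
  step 2 (a): {p3}
  step 3 (b): {p5, p6}
  step 4 (b): {p7}
  ✓ P
Run σ = ⟨aabb⟩ on Q: start {q0}
  step 1 (a): {q1}
  step 2 (a): {q3}
  step 3 (b): {q6}
  step 4 (b): ∅ (Q stuck)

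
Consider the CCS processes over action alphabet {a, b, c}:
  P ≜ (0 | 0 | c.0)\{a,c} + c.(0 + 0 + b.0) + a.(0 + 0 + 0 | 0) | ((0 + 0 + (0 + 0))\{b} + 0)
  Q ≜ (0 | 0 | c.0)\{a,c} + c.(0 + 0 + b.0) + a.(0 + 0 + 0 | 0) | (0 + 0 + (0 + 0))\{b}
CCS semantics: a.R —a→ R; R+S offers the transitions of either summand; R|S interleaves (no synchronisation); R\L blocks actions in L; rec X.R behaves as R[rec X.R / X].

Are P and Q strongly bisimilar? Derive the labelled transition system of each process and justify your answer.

P ~ Q

Reachable graph of P (4 states):
  u0 = (0 | 0 | c.0)\{a,c} + c.(0 + 0 + b.0) + a.(0 + 0 + 0 | 0) | ((0 + 0 + (0 + 0))\{b} + 0) :: —a→ u1, —c→ u2
  u1 = (0 + 0 + 0 | 0) | ((0 + 0 + (0 + 0))\{b} + 0) :: (no moves)
  u2 = 0 + 0 + b.0 :: —b→ u3
  u3 = 0 :: (no moves)
Reachable graph of Q (4 states):
  v0 = (0 | 0 | c.0)\{a,c} + c.(0 + 0 + b.0) + a.(0 + 0 + 0 | 0) | (0 + 0 + (0 + 0))\{b} :: —a→ v1, —c→ v2
  v1 = (0 + 0 + 0 | 0) | (0 + 0 + (0 + 0))\{b} :: (no moves)
  v2 = 0 + 0 + b.0 :: —b→ v3
  v3 = 0 :: (no moves)
Coarsest stable partition (strong bisimilarity classes):
  B0 = {u0, v0}
  B1 = {u2, v2}
  B2 = {u1, u3, v1, v3}
u0 ∈ B0, v0 ∈ B0 → same block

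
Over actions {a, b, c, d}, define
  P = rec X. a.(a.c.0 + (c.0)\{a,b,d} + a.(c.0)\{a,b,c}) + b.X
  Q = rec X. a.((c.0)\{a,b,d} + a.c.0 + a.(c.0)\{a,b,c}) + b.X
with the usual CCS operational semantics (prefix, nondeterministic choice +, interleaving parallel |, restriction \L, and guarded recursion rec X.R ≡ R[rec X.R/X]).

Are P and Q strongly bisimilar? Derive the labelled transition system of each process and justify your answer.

bisimilar

LTS(P): 6 reachable states
  m0 = rec X. a.(a.c.0 + (c.0)\{a,b,d} + a.(c.0)\{a,b,c}) + b.X has moves =a=> m1, =b=> m0
  m1 = a.c.0 + (c.0)\{a,b,d} + a.(c.0)\{a,b,c} has moves =a=> m2, =a=> m3, =c=> m4
  m2 = (c.0)\{a,b,c} has moves (no moves)
  m3 = c.0 has moves =c=> m5
  m4 = 0\{a,b,d} has moves (no moves)
  m5 = 0 has moves (no moves)
LTS(Q): 6 reachable states
  n0 = rec X. a.((c.0)\{a,b,d} + a.c.0 + a.(c.0)\{a,b,c}) + b.X has moves =a=> n1, =b=> n0
  n1 = (c.0)\{a,b,d} + a.c.0 + a.(c.0)\{a,b,c} has moves =a=> n2, =a=> n3, =c=> n4
  n2 = (c.0)\{a,b,c} has moves (no moves)
  n3 = c.0 has moves =c=> n5
  n4 = 0\{a,b,d} has moves (no moves)
  n5 = 0 has moves (no moves)
Coarsest stable partition (strong bisimilarity classes):
  B0 = {m0, n0}
  B1 = {m1, n1}
  B2 = {m2, m4, m5, n2, n4, n5}
  B3 = {m3, n3}
m0 ∈ B0, n0 ∈ B0 → same block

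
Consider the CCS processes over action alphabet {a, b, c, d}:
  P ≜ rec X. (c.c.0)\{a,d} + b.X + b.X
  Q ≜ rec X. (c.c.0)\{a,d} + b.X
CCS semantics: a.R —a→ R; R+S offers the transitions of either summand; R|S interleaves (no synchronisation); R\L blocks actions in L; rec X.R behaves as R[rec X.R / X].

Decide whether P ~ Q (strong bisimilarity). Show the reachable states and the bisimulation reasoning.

bisimilar

Reachable graph of P (3 states):
  m0 = rec X. (c.c.0)\{a,d} + b.X + b.X → --b--▸ m0, --c--▸ m1
  m1 = (c.0)\{a,d} → --c--▸ m2
  m2 = 0\{a,d} → stopped
Reachable graph of Q (3 states):
  n0 = rec X. (c.c.0)\{a,d} + b.X → --b--▸ n0, --c--▸ n1
  n1 = (c.0)\{a,d} → --c--▸ n2
  n2 = 0\{a,d} → stopped
Partition-refinement fixed point:
  B0 = {m0, n0}
  B1 = {m1, n1}
  B2 = {m2, n2}
m0 ∈ B0, n0 ∈ B0 → same block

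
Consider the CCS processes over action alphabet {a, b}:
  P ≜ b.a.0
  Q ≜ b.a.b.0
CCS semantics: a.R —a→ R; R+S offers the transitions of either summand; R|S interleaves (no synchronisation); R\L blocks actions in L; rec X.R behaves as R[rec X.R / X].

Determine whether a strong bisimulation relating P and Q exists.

P ≁ Q

Reachable graph of P (3 states):
  m0 = b.a.0 has moves =b=> m1
  m1 = a.0 has moves =a=> m2
  m2 = 0 has moves (no moves)
Reachable graph of Q (4 states):
  n0 = b.a.b.0 has moves =b=> n1
  n1 = a.b.0 has moves =a=> n2
  n2 = b.0 has moves =b=> n3
  n3 = 0 has moves (no moves)
Partition-refinement fixed point:
  B0 = {m0}
  B1 = {m1}
  B2 = {m2, n3}
  B3 = {n0}
  B4 = {n1}
  B5 = {n2}
m0 ∈ B0, n0 ∈ B3 → different blocks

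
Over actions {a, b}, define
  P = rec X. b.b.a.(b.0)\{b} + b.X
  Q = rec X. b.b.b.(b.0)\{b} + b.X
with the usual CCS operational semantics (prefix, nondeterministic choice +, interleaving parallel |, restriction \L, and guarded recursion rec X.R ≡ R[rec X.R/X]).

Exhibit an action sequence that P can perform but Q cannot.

bba

Reachable graph of P (4 states):
  u0 = rec X. b.b.a.(b.0)\{b} + b.X ⊢ ··b··> u0, ··b··> u1
  u1 = b.a.(b.0)\{b} ⊢ ··b··> u2
  u2 = a.(b.0)\{b} ⊢ ··a··> u3
  u3 = (b.0)\{b} ⊢ ·
Reachable graph of Q (4 states):
  v0 = rec X. b.b.b.(b.0)\{b} + b.X ⊢ ··b··> v0, ··b··> v1
  v1 = b.b.(b.0)\{b} ⊢ ··b··> v2
  v2 = b.(b.0)\{b} ⊢ ··b··> v3
  v3 = (b.0)\{b} ⊢ ·
Run σ = ⟨bba⟩ on P: start {u0}
  [1] b ⇒ {u0, u1}
  [2] b ⇒ {u0, u1, u2}
  [3] a ⇒ {u3}
  P completes σ.
Run σ = ⟨bba⟩ on Q: start {v0}
  [1] b ⇒ {v0, v1}
  [2] b ⇒ {v0, v1, v2}
  [3] a ⇒ ∅  — Q cannot continue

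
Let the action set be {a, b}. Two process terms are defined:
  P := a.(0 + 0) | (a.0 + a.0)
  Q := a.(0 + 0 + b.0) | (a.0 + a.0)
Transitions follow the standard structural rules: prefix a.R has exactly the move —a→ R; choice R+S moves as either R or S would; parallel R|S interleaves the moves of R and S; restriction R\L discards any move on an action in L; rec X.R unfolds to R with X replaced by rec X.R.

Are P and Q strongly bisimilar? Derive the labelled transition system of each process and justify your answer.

Reachable graph of P (4 states):
  p0 = a.(0 + 0) | (a.0 + a.0) | ··a··> p1, ··a··> p2
  p1 = (0 + 0) | (a.0 + a.0) | ··a··> p3
  p2 = a.(0 + 0) | 0 | ··a··> p3
  p3 = (0 + 0) | 0 | deadlocked
Reachable graph of Q (6 states):
  q0 = a.(0 + 0 + b.0) | (a.0 + a.0) | ··a··> q1, ··a··> q2
  q1 = (0 + 0 + b.0) | (a.0 + a.0) | ··a··> q3, ··b··> q4
  q2 = a.(0 + 0 + b.0) | 0 | ··a··> q3
  q3 = (0 + 0 + b.0) | 0 | ··b··> q5
  q4 = 0 | (a.0 + a.0) | ··a··> q5
  q5 = 0 | 0 | deadlocked
Bisimilarity quotient blocks:
  B0 = {p0}
  B1 = {p1, p2, q4}
  B2 = {p3, q5}
  B3 = {q0}
  B4 = {q1}
  B5 = {q3}
  B6 = {q2}
p0 ∈ B0, q0 ∈ B3 → different blocks

not bisimilar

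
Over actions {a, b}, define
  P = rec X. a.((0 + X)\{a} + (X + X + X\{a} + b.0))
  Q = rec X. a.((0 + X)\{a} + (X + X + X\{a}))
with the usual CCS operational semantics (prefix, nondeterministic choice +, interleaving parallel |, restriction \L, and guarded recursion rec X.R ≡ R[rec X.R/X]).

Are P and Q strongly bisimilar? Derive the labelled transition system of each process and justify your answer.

P ≁ Q

Reachable graph of P (3 states):
  p0 = rec X. a.((0 + X)\{a} + (X + X + X\{a} + b.0)) ⊢ -a-> p1
  p1 = (0 + (rec X. a.((0 + X)\{a} + (X + X + X\{a} + b.0))))\{a} + ((rec X. a.((0 + X)\{a} + (X + X + X\{a} + b.0))) + (rec X. a.((0 + X)\{a} + (X + X + X\{a} + b.0))) + (rec X. a.((0 + X)\{a} + (X + X + X\{a} + b.0)))\{a} + b.0) ⊢ -a-> p1, -b-> p2
  p2 = 0 ⊢ stopped
Reachable graph of Q (2 states):
  q0 = rec X. a.((0 + X)\{a} + (X + X + X\{a})) ⊢ -a-> q1
  q1 = (0 + (rec X. a.((0 + X)\{a} + (X + X + X\{a}))))\{a} + ((rec X. a.((0 + X)\{a} + (X + X + X\{a}))) + (rec X. a.((0 + X)\{a} + (X + X + X\{a}))) + (rec X. a.((0 + X)\{a} + (X + X + X\{a})))\{a}) ⊢ -a-> q1
Bisimilarity quotient blocks:
  B0 = {p0}
  B1 = {p1}
  B2 = {p2}
  B3 = {q0, q1}
p0 ∈ B0, q0 ∈ B3 → different blocks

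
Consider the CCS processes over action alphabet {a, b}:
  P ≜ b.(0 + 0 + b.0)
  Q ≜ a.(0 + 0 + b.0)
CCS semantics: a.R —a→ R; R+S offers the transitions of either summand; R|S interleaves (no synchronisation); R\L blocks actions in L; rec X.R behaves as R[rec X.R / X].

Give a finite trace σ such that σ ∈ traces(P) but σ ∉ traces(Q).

b

Reachable graph of P (3 states):
  m0 = b.(0 + 0 + b.0) → --b--▸ m1
  m1 = 0 + 0 + b.0 → --b--▸ m2
  m2 = 0 → deadlocked
Reachable graph of Q (3 states):
  n0 = a.(0 + 0 + b.0) → --a--▸ n1
  n1 = 0 + 0 + b.0 → --b--▸ n2
  n2 = 0 → deadlocked
Executing b from P (initial set {m0}):
  after b @ step 1: {m1}
  P completes σ.
Executing b from Q (initial set {n0}):
  after b @ step 1: no successor for Q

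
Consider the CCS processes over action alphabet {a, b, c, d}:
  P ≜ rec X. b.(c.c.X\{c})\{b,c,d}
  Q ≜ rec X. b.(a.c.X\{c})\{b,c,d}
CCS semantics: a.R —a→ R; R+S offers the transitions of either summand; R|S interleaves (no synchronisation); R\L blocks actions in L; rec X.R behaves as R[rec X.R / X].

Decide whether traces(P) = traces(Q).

Reachable graph of P (2 states):
  m0 = rec X. b.(c.c.X\{c})\{b,c,d} :: --b--▸ m1
  m1 = (c.c.(rec X. b.(c.c.X\{c})\{b,c,d})\{c})\{b,c,d} :: (no moves)
Reachable graph of Q (3 states):
  n0 = rec X. b.(a.c.X\{c})\{b,c,d} :: --b--▸ n1
  n1 = (a.c.(rec X. b.(a.c.X\{c})\{b,c,d})\{c})\{b,c,d} :: --a--▸ n2
  n2 = (c.(rec X. b.(a.c.X\{c})\{b,c,d})\{c})\{b,c,d} :: (no moves)
Run σ = ⟨ba⟩ on Q: start {n0}
  after b @ step 1: {n1}
  after a @ step 2: {n2}
  Q completes σ.
Run σ = ⟨ba⟩ on P: start {m0}
  after b @ step 1: {m1}
  after a @ step 2: ∅  — P cannot continue

trace-distinct — witness ⟨ba⟩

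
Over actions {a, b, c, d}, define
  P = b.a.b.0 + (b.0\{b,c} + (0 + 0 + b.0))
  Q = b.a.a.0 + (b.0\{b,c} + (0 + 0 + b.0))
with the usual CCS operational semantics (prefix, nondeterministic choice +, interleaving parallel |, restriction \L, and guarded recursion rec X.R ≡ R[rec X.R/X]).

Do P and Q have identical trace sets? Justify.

NO — witness ⟨bab⟩

LTS(P): 5 reachable states
  s0 = b.a.b.0 + (b.0\{b,c} + (0 + 0 + b.0)) has moves --b--▸ s1, --b--▸ s2, --b--▸ s3
  s1 = 0 has moves stopped
  s2 = 0\{b,c} has moves stopped
  s3 = a.b.0 has moves --a--▸ s4
  s4 = b.0 has moves --b--▸ s1
LTS(Q): 5 reachable states
  t0 = b.a.a.0 + (b.0\{b,c} + (0 + 0 + b.0)) has moves --b--▸ t1, --b--▸ t2, --b--▸ t3
  t1 = 0 has moves stopped
  t2 = 0\{b,c} has moves stopped
  t3 = a.a.0 has moves --a--▸ t4
  t4 = a.0 has moves --a--▸ t1
Run σ = ⟨bab⟩ on P: start {s0}
  after b @ step 1: {s1, s2, s3}
  after a @ step 2: {s4}
  after b @ step 3: {s1}
  ✓ P
Run σ = ⟨bab⟩ on Q: start {t0}
  after b @ step 1: {t1, t2, t3}
  after a @ step 2: {t4}
  after b @ step 3: ∅  — Q cannot continue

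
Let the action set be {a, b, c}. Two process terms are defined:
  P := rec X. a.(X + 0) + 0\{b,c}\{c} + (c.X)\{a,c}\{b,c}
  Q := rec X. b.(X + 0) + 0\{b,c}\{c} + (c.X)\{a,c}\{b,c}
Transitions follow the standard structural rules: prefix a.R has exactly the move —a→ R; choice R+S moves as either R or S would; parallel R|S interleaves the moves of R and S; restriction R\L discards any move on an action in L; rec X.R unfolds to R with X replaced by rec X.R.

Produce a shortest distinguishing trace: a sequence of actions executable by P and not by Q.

LTS(P): 2 reachable states
  s0 = rec X. a.(X + 0) + 0\{b,c}\{c} + (c.X)\{a,c}\{b,c} → —a→ s1
  s1 = (rec X. a.(X + 0) + 0\{b,c}\{c} + (c.X)\{a,c}\{b,c}) + 0 → —a→ s1
LTS(Q): 2 reachable states
  t0 = rec X. b.(X + 0) + 0\{b,c}\{c} + (c.X)\{a,c}\{b,c} → —b→ t1
  t1 = (rec X. b.(X + 0) + 0\{b,c}\{c} + (c.X)\{a,c}\{b,c}) + 0 → —b→ t1
Run σ = ⟨a⟩ on P: start {s0}
  after a @ step 1: {s1}
  P completes σ.
Run σ = ⟨a⟩ on Q: start {t0}
  after a @ step 1: no successor for Q

a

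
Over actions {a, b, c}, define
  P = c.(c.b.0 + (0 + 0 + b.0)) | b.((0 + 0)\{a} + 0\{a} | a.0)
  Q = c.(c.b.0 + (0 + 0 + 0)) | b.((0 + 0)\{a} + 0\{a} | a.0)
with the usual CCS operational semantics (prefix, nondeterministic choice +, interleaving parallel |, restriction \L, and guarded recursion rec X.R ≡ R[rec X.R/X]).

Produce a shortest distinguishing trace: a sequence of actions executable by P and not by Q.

bcb

Reachable graph of P (12 states):
  m0 = c.(c.b.0 + (0 + 0 + b.0)) | b.((0 + 0)\{a} + 0\{a} | a.0) ⊢ =b=> m1, =c=> m2
  m1 = c.(c.b.0 + (0 + 0 + b.0)) | ((0 + 0)\{a} + 0\{a} | a.0) ⊢ =a=> m3, =c=> m4
  m2 = (c.b.0 + (0 + 0 + b.0)) | b.((0 + 0)\{a} + 0\{a} | a.0) ⊢ =b=> m4, =b=> m5, =c=> m6
  m3 = c.(c.b.0 + (0 + 0 + b.0)) | (0\{a} | 0) ⊢ =c=> m7
  m4 = (c.b.0 + (0 + 0 + b.0)) | ((0 + 0)\{a} + 0\{a} | a.0) ⊢ =a=> m7, =b=> m8, =c=> m9
  m5 = 0 | b.((0 + 0)\{a} + 0\{a} | a.0) ⊢ =b=> m8
  m6 = b.0 | b.((0 + 0)\{a} + 0\{a} | a.0) ⊢ =b=> m5, =b=> m9
  m7 = (c.b.0 + (0 + 0 + b.0)) | (0\{a} | 0) ⊢ =b=> m10, =c=> m11
  m8 = 0 | ((0 + 0)\{a} + 0\{a} | a.0) ⊢ =a=> m10
  m9 = b.0 | ((0 + 0)\{a} + 0\{a} | a.0) ⊢ =a=> m11, =b=> m8
  m10 = 0 | (0\{a} | 0) ⊢ ∅
  m11 = b.0 | (0\{a} | 0) ⊢ =b=> m10
Reachable graph of Q (12 states):
  n0 = c.(c.b.0 + (0 + 0 + 0)) | b.((0 + 0)\{a} + 0\{a} | a.0) ⊢ =b=> n1, =c=> n2
  n1 = c.(c.b.0 + (0 + 0 + 0)) | ((0 + 0)\{a} + 0\{a} | a.0) ⊢ =a=> n3, =c=> n4
  n2 = (c.b.0 + (0 + 0 + 0)) | b.((0 + 0)\{a} + 0\{a} | a.0) ⊢ =b=> n4, =c=> n5
  n3 = c.(c.b.0 + (0 + 0 + 0)) | (0\{a} | 0) ⊢ =c=> n6
  n4 = (c.b.0 + (0 + 0 + 0)) | ((0 + 0)\{a} + 0\{a} | a.0) ⊢ =a=> n6, =c=> n7
  n5 = b.0 | b.((0 + 0)\{a} + 0\{a} | a.0) ⊢ =b=> n7, =b=> n8
  n6 = (c.b.0 + (0 + 0 + 0)) | (0\{a} | 0) ⊢ =c=> n9
  n7 = b.0 | ((0 + 0)\{a} + 0\{a} | a.0) ⊢ =a=> n9, =b=> n10
  n8 = 0 | b.((0 + 0)\{a} + 0\{a} | a.0) ⊢ =b=> n10
  n9 = b.0 | (0\{a} | 0) ⊢ =b=> n11
  n10 = 0 | ((0 + 0)\{a} + 0\{a} | a.0) ⊢ =a=> n11
  n11 = 0 | (0\{a} | 0) ⊢ ∅
Run σ = ⟨bcb⟩ on P: start {m0}
  [1] b ⇒ {m1}
  [2] c ⇒ {m4}
  [3] b ⇒ {m8}
  ✓ P
Run σ = ⟨bcb⟩ on Q: start {n0}
  [1] b ⇒ {n1}
  [2] c ⇒ {n4}
  [3] b ⇒ ∅  — Q cannot continue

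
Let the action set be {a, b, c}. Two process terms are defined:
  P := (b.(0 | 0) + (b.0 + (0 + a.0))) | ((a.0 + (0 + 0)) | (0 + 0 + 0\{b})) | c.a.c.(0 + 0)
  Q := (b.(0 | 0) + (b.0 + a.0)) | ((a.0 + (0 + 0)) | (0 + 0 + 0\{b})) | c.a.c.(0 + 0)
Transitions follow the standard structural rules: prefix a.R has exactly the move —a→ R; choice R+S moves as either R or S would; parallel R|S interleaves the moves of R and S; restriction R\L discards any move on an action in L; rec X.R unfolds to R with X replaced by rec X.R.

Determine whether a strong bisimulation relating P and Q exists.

bisimilar

Reachable graph of P (24 states):
  p0 = (b.(0 | 0) + (b.0 + (0 + a.0))) | ((a.0 + (0 + 0)) | (0 + 0 + 0\{b})) | c.a.c.(0 + 0) ⊢ --a--▸ p1, --a--▸ p2, --b--▸ p2, --b--▸ p3, --c--▸ p4
  p1 = (b.(0 | 0) + (b.0 + (0 + a.0))) | (0 | (0 + 0 + 0\{b})) | c.a.c.(0 + 0) ⊢ --a--▸ p5, --b--▸ p5, --b--▸ p6, --c--▸ p7
  p2 = 0 | ((a.0 + (0 + 0)) | (0 + 0 + 0\{b})) | c.a.c.(0 + 0) ⊢ --a--▸ p5, --c--▸ p8
  p3 = 0 | 0 | ((a.0 + (0 + 0)) | (0 + 0 + 0\{b})) | c.a.c.(0 + 0) ⊢ --a--▸ p6, --c--▸ p9
  p4 = (b.(0 | 0) + (b.0 + (0 + a.0))) | ((a.0 + (0 + 0)) | (0 + 0 + 0\{b})) | a.c.(0 + 0) ⊢ --a--▸ p10, --a--▸ p7, --a--▸ p8, --b--▸ p8, --b--▸ p9
  p5 = 0 | (0 | (0 + 0 + 0\{b})) | c.a.c.(0 + 0) ⊢ --c--▸ p11
  p6 = 0 | 0 | (0 | (0 + 0 + 0\{b})) | c.a.c.(0 + 0) ⊢ --c--▸ p12
  p7 = (b.(0 | 0) + (b.0 + (0 + a.0))) | (0 | (0 + 0 + 0\{b})) | a.c.(0 + 0) ⊢ --a--▸ p11, --a--▸ p13, --b--▸ p11, --b--▸ p12
  p8 = 0 | ((a.0 + (0 + 0)) | (0 + 0 + 0\{b})) | a.c.(0 + 0) ⊢ --a--▸ p11, --a--▸ p14
  p9 = 0 | 0 | ((a.0 + (0 + 0)) | (0 + 0 + 0\{b})) | a.c.(0 + 0) ⊢ --a--▸ p12, --a--▸ p15
  p10 = (b.(0 | 0) + (b.0 + (0 + a.0))) | ((a.0 + (0 + 0)) | (0 + 0 + 0\{b})) | c.(0 + 0) ⊢ --a--▸ p13, --a--▸ p14, --b--▸ p14, --b--▸ p15, --c--▸ p16
  p11 = 0 | (0 | (0 + 0 + 0\{b})) | a.c.(0 + 0) ⊢ --a--▸ p17
  p12 = 0 | 0 | (0 | (0 + 0 + 0\{b})) | a.c.(0 + 0) ⊢ --a--▸ p18
  p13 = (b.(0 | 0) + (b.0 + (0 + a.0))) | (0 | (0 + 0 + 0\{b})) | c.(0 + 0) ⊢ --a--▸ p17, --b--▸ p17, --b--▸ p18, --c--▸ p19
  p14 = 0 | ((a.0 + (0 + 0)) | (0 + 0 + 0\{b})) | c.(0 + 0) ⊢ --a--▸ p17, --c--▸ p20
  p15 = 0 | 0 | ((a.0 + (0 + 0)) | (0 + 0 + 0\{b})) | c.(0 + 0) ⊢ --a--▸ p18, --c--▸ p21
  p16 = (b.(0 | 0) + (b.0 + (0 + a.0))) | ((a.0 + (0 + 0)) | (0 + 0 + 0\{b})) | (0 + 0) ⊢ --a--▸ p19, --a--▸ p20, --b--▸ p20, --b--▸ p21
  p17 = 0 | (0 | (0 + 0 + 0\{b})) | c.(0 + 0) ⊢ --c--▸ p22
  p18 = 0 | 0 | (0 | (0 + 0 + 0\{b})) | c.(0 + 0) ⊢ --c--▸ p23
  p19 = (b.(0 | 0) + (b.0 + (0 + a.0))) | (0 | (0 + 0 + 0\{b})) | (0 + 0) ⊢ --a--▸ p22, --b--▸ p22, --b--▸ p23
  p20 = 0 | ((a.0 + (0 + 0)) | (0 + 0 + 0\{b})) | (0 + 0) ⊢ --a--▸ p22
  p21 = 0 | 0 | ((a.0 + (0 + 0)) | (0 + 0 + 0\{b})) | (0 + 0) ⊢ --a--▸ p23
  p22 = 0 | (0 | (0 + 0 + 0\{b})) | (0 + 0) ⊢ ·
  p23 = 0 | 0 | (0 | (0 + 0 + 0\{b})) | (0 + 0) ⊢ ·
Reachable graph of Q (24 states):
  q0 = (b.(0 | 0) + (b.0 + a.0)) | ((a.0 + (0 + 0)) | (0 + 0 + 0\{b})) | c.a.c.(0 + 0) ⊢ --a--▸ q1, --a--▸ q2, --b--▸ q2, --b--▸ q3, --c--▸ q4
  q1 = (b.(0 | 0) + (b.0 + a.0)) | (0 | (0 + 0 + 0\{b})) | c.a.c.(0 + 0) ⊢ --a--▸ q5, --b--▸ q5, --b--▸ q6, --c--▸ q7
  q2 = 0 | ((a.0 + (0 + 0)) | (0 + 0 + 0\{b})) | c.a.c.(0 + 0) ⊢ --a--▸ q5, --c--▸ q8
  q3 = 0 | 0 | ((a.0 + (0 + 0)) | (0 + 0 + 0\{b})) | c.a.c.(0 + 0) ⊢ --a--▸ q6, --c--▸ q9
  q4 = (b.(0 | 0) + (b.0 + a.0)) | ((a.0 + (0 + 0)) | (0 + 0 + 0\{b})) | a.c.(0 + 0) ⊢ --a--▸ q10, --a--▸ q7, --a--▸ q8, --b--▸ q8, --b--▸ q9
  q5 = 0 | (0 | (0 + 0 + 0\{b})) | c.a.c.(0 + 0) ⊢ --c--▸ q11
  q6 = 0 | 0 | (0 | (0 + 0 + 0\{b})) | c.a.c.(0 + 0) ⊢ --c--▸ q12
  q7 = (b.(0 | 0) + (b.0 + a.0)) | (0 | (0 + 0 + 0\{b})) | a.c.(0 + 0) ⊢ --a--▸ q11, --a--▸ q13, --b--▸ q11, --b--▸ q12
  q8 = 0 | ((a.0 + (0 + 0)) | (0 + 0 + 0\{b})) | a.c.(0 + 0) ⊢ --a--▸ q11, --a--▸ q14
  q9 = 0 | 0 | ((a.0 + (0 + 0)) | (0 + 0 + 0\{b})) | a.c.(0 + 0) ⊢ --a--▸ q12, --a--▸ q15
  q10 = (b.(0 | 0) + (b.0 + a.0)) | ((a.0 + (0 + 0)) | (0 + 0 + 0\{b})) | c.(0 + 0) ⊢ --a--▸ q13, --a--▸ q14, --b--▸ q14, --b--▸ q15, --c--▸ q16
  q11 = 0 | (0 | (0 + 0 + 0\{b})) | a.c.(0 + 0) ⊢ --a--▸ q17
  q12 = 0 | 0 | (0 | (0 + 0 + 0\{b})) | a.c.(0 + 0) ⊢ --a--▸ q18
  q13 = (b.(0 | 0) + (b.0 + a.0)) | (0 | (0 + 0 + 0\{b})) | c.(0 + 0) ⊢ --a--▸ q17, --b--▸ q17, --b--▸ q18, --c--▸ q19
  q14 = 0 | ((a.0 + (0 + 0)) | (0 + 0 + 0\{b})) | c.(0 + 0) ⊢ --a--▸ q17, --c--▸ q20
  q15 = 0 | 0 | ((a.0 + (0 + 0)) | (0 + 0 + 0\{b})) | c.(0 + 0) ⊢ --a--▸ q18, --c--▸ q21
  q16 = (b.(0 | 0) + (b.0 + a.0)) | ((a.0 + (0 + 0)) | (0 + 0 + 0\{b})) | (0 + 0) ⊢ --a--▸ q19, --a--▸ q20, --b--▸ q20, --b--▸ q21
  q17 = 0 | (0 | (0 + 0 + 0\{b})) | c.(0 + 0) ⊢ --c--▸ q22
  q18 = 0 | 0 | (0 | (0 + 0 + 0\{b})) | c.(0 + 0) ⊢ --c--▸ q23
  q19 = (b.(0 | 0) + (b.0 + a.0)) | (0 | (0 + 0 + 0\{b})) | (0 + 0) ⊢ --a--▸ q22, --b--▸ q22, --b--▸ q23
  q20 = 0 | ((a.0 + (0 + 0)) | (0 + 0 + 0\{b})) | (0 + 0) ⊢ --a--▸ q22
  q21 = 0 | 0 | ((a.0 + (0 + 0)) | (0 + 0 + 0\{b})) | (0 + 0) ⊢ --a--▸ q23
  q22 = 0 | (0 | (0 + 0 + 0\{b})) | (0 + 0) ⊢ ·
  q23 = 0 | 0 | (0 | (0 + 0 + 0\{b})) | (0 + 0) ⊢ ·
Bisimilarity quotient blocks:
  B0 = {p0, q0}
  B1 = {p2, p3, q2, q3}
  B2 = {p8, p9, q8, q9}
  B3 = {p14, p15, q14, q15}
  B4 = {p20, p21, q20, q21}
  B5 = {p22, p23, q22, q23}
  B6 = {p17, p18, q17, q18}
  B7 = {p11, p12, q11, q12}
  B8 = {p5, p6, q5, q6}
  B9 = {p1, q1}
  B10 = {p7, q7}
  B11 = {p13, q13}
  B12 = {p19, q19}
  B13 = {p4, q4}
  B14 = {p10, q10}
  B15 = {p16, q16}
p0 ∈ B0, q0 ∈ B0 → same block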